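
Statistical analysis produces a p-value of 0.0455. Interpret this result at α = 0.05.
Since p = 0.0455 < α = 0.05, reject H₀.
There is sufficient evidence to reject the null hypothesis; the result is statistically significant at the 0.05 level.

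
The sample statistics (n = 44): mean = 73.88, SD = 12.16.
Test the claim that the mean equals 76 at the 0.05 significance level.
One-sample t-test:
H₀: μ = 76
H₁: μ ≠ 76
df = n - 1 = 43
t = (x̄ - μ₀) / (s/√n) = (73.88 - 76) / (12.16/√44) = -1.156
p-value = 0.2539

Since p-value > α = 0.05, we fail to reject H₀.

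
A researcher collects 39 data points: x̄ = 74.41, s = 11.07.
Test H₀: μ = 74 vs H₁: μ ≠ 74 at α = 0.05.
One-sample t-test:
H₀: μ = 74
H₁: μ ≠ 74
df = n - 1 = 38
t = (x̄ - μ₀) / (s/√n) = (74.41 - 74) / (11.07/√39) = 0.231
p-value = 0.8183

Since p-value > α = 0.05, we fail to reject H₀.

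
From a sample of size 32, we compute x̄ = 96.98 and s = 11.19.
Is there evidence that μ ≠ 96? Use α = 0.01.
One-sample t-test:
H₀: μ = 96
H₁: μ ≠ 96
df = n - 1 = 31
t = (x̄ - μ₀) / (s/√n) = (96.98 - 96) / (11.19/√32) = 0.495
p-value = 0.6238

Since p-value > α = 0.01, we fail to reject H₀.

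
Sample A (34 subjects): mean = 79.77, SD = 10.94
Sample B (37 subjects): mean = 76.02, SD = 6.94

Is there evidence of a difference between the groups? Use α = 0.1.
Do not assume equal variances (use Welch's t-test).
Welch's two-sample t-test:
H₀: μ₁ = μ₂
H₁: μ₁ ≠ μ₂
s₁²/n₁ = 10.94²/34 = 3.5201,  s₂²/n₂ = 6.94²/37 = 1.3017
SE = √(s₁²/n₁ + s₂²/n₂) = √(3.5201 + 1.3017) = 2.1959
df (Welch-Satterthwaite) = (s₁²/n₁ + s₂²/n₂)² / [(s₁²/n₁)²/(n₁-1) + (s₂²/n₂)²/(n₂-1)] ≈ 55.02
t = (x̄₁ - x̄₂) / SE = (79.77 - 76.02) / 2.1959 = 3.75 / 2.1959 = 1.708
p-value = 0.0933

Since p-value < α = 0.1, we reject H₀.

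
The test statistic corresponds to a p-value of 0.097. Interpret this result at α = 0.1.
Since p = 0.097 < α = 0.1, reject H₀.
There is sufficient evidence to reject the null hypothesis; the result is statistically significant at the 0.1 level.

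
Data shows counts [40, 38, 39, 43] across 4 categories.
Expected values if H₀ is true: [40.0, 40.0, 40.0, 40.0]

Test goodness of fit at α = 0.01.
Chi-square goodness of fit test:
H₀: observed counts match expected distribution
H₁: observed counts differ from expected distribution
df = k - 1 = 3
χ² = Σ(O - E)²/E
   = (40 - 40.0)²/40.0 + (38 - 40.0)²/40.0 + (39 - 40.0)²/40.0 + (43 - 40.0)²/40.0
   = 0.000 + 0.100 + 0.025 + 0.225
   = 0.35
p-value = 0.9504

Since p-value > α = 0.01, we fail to reject H₀.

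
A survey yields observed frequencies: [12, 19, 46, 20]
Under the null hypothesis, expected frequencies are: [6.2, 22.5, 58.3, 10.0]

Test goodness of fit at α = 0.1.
Chi-square goodness of fit test:
H₀: observed counts match expected distribution
H₁: observed counts differ from expected distribution
df = k - 1 = 3
χ² = Σ(O - E)²/E
   = (12 - 6.2)²/6.2 + (19 - 22.5)²/22.5 + (46 - 58.3)²/58.3 + (20 - 10.0)²/10.0
   = 5.426 + 0.544 + 2.595 + 10.000
   = 18.57
p-value = 0.0003

Since p-value < α = 0.1, we reject H₀.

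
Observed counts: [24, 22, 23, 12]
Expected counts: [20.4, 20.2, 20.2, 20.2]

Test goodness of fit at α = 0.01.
Chi-square goodness of fit test:
H₀: observed counts match expected distribution
H₁: observed counts differ from expected distribution
df = k - 1 = 3
χ² = Σ(O - E)²/E
   = (24 - 20.4)²/20.4 + (22 - 20.2)²/20.2 + (23 - 20.2)²/20.2 + (12 - 20.2)²/20.2
   = 0.635 + 0.160 + 0.388 + 3.329
   = 4.51
p-value = 0.2112

Since p-value > α = 0.01, we fail to reject H₀.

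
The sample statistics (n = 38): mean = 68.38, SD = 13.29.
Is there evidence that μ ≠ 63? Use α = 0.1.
One-sample t-test:
H₀: μ = 63
H₁: μ ≠ 63
df = n - 1 = 37
t = (x̄ - μ₀) / (s/√n) = (68.38 - 63) / (13.29/√38) = 2.495
p-value = 0.0172

Since p-value < α = 0.1, we reject H₀.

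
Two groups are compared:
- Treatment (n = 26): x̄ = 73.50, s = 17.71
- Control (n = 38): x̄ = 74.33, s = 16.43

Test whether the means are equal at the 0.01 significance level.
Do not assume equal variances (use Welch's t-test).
Welch's two-sample t-test:
H₀: μ₁ = μ₂
H₁: μ₁ ≠ μ₂
s₁²/n₁ = 17.71²/26 = 12.0632,  s₂²/n₂ = 16.43²/38 = 7.1038
SE = √(s₁²/n₁ + s₂²/n₂) = √(12.0632 + 7.1038) = 4.3780
df (Welch-Satterthwaite) = (s₁²/n₁ + s₂²/n₂)² / [(s₁²/n₁)²/(n₁-1) + (s₂²/n₂)²/(n₂-1)] ≈ 51.13
t = (x̄₁ - x̄₂) / SE = (73.50 - 74.33) / 4.3780 = -0.83 / 4.3780 = -0.190
p-value = 0.8504

Since p-value > α = 0.01, we fail to reject H₀.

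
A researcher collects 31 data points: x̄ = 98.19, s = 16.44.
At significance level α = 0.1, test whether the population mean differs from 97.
One-sample t-test:
H₀: μ = 97
H₁: μ ≠ 97
df = n - 1 = 30
t = (x̄ - μ₀) / (s/√n) = (98.19 - 97) / (16.44/√31) = 0.403
p-value = 0.6898

Since p-value > α = 0.1, we fail to reject H₀.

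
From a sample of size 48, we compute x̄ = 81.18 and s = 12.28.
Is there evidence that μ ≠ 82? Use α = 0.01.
One-sample t-test:
H₀: μ = 82
H₁: μ ≠ 82
df = n - 1 = 47
t = (x̄ - μ₀) / (s/√n) = (81.18 - 82) / (12.28/√48) = -0.463
p-value = 0.6458

Since p-value > α = 0.01, we fail to reject H₀.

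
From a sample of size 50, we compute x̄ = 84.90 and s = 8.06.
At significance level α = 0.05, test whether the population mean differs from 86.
One-sample t-test:
H₀: μ = 86
H₁: μ ≠ 86
df = n - 1 = 49
t = (x̄ - μ₀) / (s/√n) = (84.90 - 86) / (8.06/√50) = -0.965
p-value = 0.3393

Since p-value > α = 0.05, we fail to reject H₀.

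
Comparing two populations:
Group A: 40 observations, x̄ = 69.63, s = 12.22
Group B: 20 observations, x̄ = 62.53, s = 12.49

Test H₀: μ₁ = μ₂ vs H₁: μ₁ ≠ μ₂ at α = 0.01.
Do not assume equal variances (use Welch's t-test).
Welch's two-sample t-test:
H₀: μ₁ = μ₂
H₁: μ₁ ≠ μ₂
s₁²/n₁ = 12.22²/40 = 3.7332,  s₂²/n₂ = 12.49²/20 = 7.8000
SE = √(s₁²/n₁ + s₂²/n₂) = √(3.7332 + 7.8000) = 3.3961
df (Welch-Satterthwaite) = (s₁²/n₁ + s₂²/n₂)² / [(s₁²/n₁)²/(n₁-1) + (s₂²/n₂)²/(n₂-1)] ≈ 37.37
t = (x̄₁ - x̄₂) / SE = (69.63 - 62.53) / 3.3961 = 7.10 / 3.3961 = 2.091
p-value = 0.0434

Since p-value > α = 0.01, we fail to reject H₀.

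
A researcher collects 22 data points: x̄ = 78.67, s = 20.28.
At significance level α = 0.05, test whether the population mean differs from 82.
One-sample t-test:
H₀: μ = 82
H₁: μ ≠ 82
df = n - 1 = 21
t = (x̄ - μ₀) / (s/√n) = (78.67 - 82) / (20.28/√22) = -0.770
p-value = 0.4498

Since p-value > α = 0.05, we fail to reject H₀.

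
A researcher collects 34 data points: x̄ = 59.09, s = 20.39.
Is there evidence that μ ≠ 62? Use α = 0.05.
One-sample t-test:
H₀: μ = 62
H₁: μ ≠ 62
df = n - 1 = 33
t = (x̄ - μ₀) / (s/√n) = (59.09 - 62) / (20.39/√34) = -0.832
p-value = 0.4113

Since p-value > α = 0.05, we fail to reject H₀.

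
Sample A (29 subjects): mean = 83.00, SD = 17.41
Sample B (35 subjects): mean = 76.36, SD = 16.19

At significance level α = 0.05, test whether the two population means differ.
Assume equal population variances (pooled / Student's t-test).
Student's two-sample t-test (equal variances):
H₀: μ₁ = μ₂
H₁: μ₁ ≠ μ₂
df = n₁ + n₂ - 2 = 62
Pooled variance s_p² = [(n₁-1)s₁² + (n₂-1)s₂²] / (n₁ + n₂ - 2) = [(28)(17.41²) + (34)(16.19²)] / 62 = 280.6286
SE = √(s_p²(1/n₁ + 1/n₂)) = √(280.6286 × (1/29 + 1/35)) = 4.2065
t = (x̄₁ - x̄₂) / SE = (83.00 - 76.36) / 4.2065 = 6.64 / 4.2065 = 1.579
p-value = 0.1195

Since p-value > α = 0.05, we fail to reject H₀.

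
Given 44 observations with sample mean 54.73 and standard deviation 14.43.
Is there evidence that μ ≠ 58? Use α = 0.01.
One-sample t-test:
H₀: μ = 58
H₁: μ ≠ 58
df = n - 1 = 43
t = (x̄ - μ₀) / (s/√n) = (54.73 - 58) / (14.43/√44) = -1.503
p-value = 0.1401

Since p-value > α = 0.01, we fail to reject H₀.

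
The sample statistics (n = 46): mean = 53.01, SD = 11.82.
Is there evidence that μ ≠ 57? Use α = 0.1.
One-sample t-test:
H₀: μ = 57
H₁: μ ≠ 57
df = n - 1 = 45
t = (x̄ - μ₀) / (s/√n) = (53.01 - 57) / (11.82/√46) = -2.289
p-value = 0.0268

Since p-value < α = 0.1, we reject H₀.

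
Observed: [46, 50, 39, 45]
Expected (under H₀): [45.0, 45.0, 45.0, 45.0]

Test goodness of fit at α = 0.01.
Chi-square goodness of fit test:
H₀: observed counts match expected distribution
H₁: observed counts differ from expected distribution
df = k - 1 = 3
χ² = Σ(O - E)²/E
   = (46 - 45.0)²/45.0 + (50 - 45.0)²/45.0 + (39 - 45.0)²/45.0 + (45 - 45.0)²/45.0
   = 0.022 + 0.556 + 0.800 + 0.000
   = 1.38
p-value = 0.7108

Since p-value > α = 0.01, we fail to reject H₀.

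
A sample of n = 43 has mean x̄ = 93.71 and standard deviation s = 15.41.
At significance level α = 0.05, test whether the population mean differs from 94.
One-sample t-test:
H₀: μ = 94
H₁: μ ≠ 94
df = n - 1 = 42
t = (x̄ - μ₀) / (s/√n) = (93.71 - 94) / (15.41/√43) = -0.123
p-value = 0.9024

Since p-value > α = 0.05, we fail to reject H₀.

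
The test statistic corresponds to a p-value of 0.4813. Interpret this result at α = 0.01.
Since p = 0.4813 > α = 0.01, fail to reject H₀.
There is insufficient evidence to reject the null hypothesis; the result is not statistically significant at the 0.01 level.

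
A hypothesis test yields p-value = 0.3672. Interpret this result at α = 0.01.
Since p = 0.3672 > α = 0.01, fail to reject H₀.
There is insufficient evidence to reject the null hypothesis; the result is not statistically significant at the 0.01 level.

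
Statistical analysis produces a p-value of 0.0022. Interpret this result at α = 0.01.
Since p = 0.0022 < α = 0.01, reject H₀.
There is sufficient evidence to reject the null hypothesis; the result is statistically significant at the 0.01 level.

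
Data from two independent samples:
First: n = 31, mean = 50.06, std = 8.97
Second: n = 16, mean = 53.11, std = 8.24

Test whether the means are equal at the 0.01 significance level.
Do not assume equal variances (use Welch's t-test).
Welch's two-sample t-test:
H₀: μ₁ = μ₂
H₁: μ₁ ≠ μ₂
s₁²/n₁ = 8.97²/31 = 2.5955,  s₂²/n₂ = 8.24²/16 = 4.2436
SE = √(s₁²/n₁ + s₂²/n₂) = √(2.5955 + 4.2436) = 2.6152
df (Welch-Satterthwaite) = (s₁²/n₁ + s₂²/n₂)² / [(s₁²/n₁)²/(n₁-1) + (s₂²/n₂)²/(n₂-1)] ≈ 32.82
t = (x̄₁ - x̄₂) / SE = (50.06 - 53.11) / 2.6152 = -3.05 / 2.6152 = -1.166
p-value = 0.2519

Since p-value > α = 0.01, we fail to reject H₀.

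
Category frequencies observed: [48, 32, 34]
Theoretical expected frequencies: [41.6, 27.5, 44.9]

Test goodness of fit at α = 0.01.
Chi-square goodness of fit test:
H₀: observed counts match expected distribution
H₁: observed counts differ from expected distribution
df = k - 1 = 2
χ² = Σ(O - E)²/E
   = (48 - 41.6)²/41.6 + (32 - 27.5)²/27.5 + (34 - 44.9)²/44.9
   = 0.985 + 0.736 + 2.646
   = 4.37
p-value = 0.1126

Since p-value > α = 0.01, we fail to reject H₀.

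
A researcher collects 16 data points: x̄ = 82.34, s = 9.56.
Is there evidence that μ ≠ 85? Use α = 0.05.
One-sample t-test:
H₀: μ = 85
H₁: μ ≠ 85
df = n - 1 = 15
t = (x̄ - μ₀) / (s/√n) = (82.34 - 85) / (9.56/√16) = -1.113
p-value = 0.2832

Since p-value > α = 0.05, we fail to reject H₀.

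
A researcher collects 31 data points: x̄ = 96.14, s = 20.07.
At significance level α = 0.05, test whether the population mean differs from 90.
One-sample t-test:
H₀: μ = 90
H₁: μ ≠ 90
df = n - 1 = 30
t = (x̄ - μ₀) / (s/√n) = (96.14 - 90) / (20.07/√31) = 1.703
p-value = 0.0988

Since p-value > α = 0.05, we fail to reject H₀.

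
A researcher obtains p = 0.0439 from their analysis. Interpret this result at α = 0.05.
Since p = 0.0439 < α = 0.05, reject H₀.
There is sufficient evidence to reject the null hypothesis; the result is statistically significant at the 0.05 level.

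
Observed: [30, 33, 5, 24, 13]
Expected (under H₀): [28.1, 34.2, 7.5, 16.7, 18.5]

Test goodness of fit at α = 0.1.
Chi-square goodness of fit test:
H₀: observed counts match expected distribution
H₁: observed counts differ from expected distribution
df = k - 1 = 4
χ² = Σ(O - E)²/E
   = (30 - 28.1)²/28.1 + (33 - 34.2)²/34.2 + (5 - 7.5)²/7.5 + (24 - 16.7)²/16.7 + (13 - 18.5)²/18.5
   = 0.128 + 0.042 + 0.833 + 3.191 + 1.635
   = 5.83
p-value = 0.2122

Since p-value > α = 0.1, we fail to reject H₀.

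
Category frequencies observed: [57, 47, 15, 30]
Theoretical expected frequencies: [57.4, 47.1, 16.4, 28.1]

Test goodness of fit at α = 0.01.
Chi-square goodness of fit test:
H₀: observed counts match expected distribution
H₁: observed counts differ from expected distribution
df = k - 1 = 3
χ² = Σ(O - E)²/E
   = (57 - 57.4)²/57.4 + (47 - 47.1)²/47.1 + (15 - 16.4)²/16.4 + (30 - 28.1)²/28.1
   = 0.003 + 0.000 + 0.120 + 0.128
   = 0.25
p-value = 0.9690

Since p-value > α = 0.01, we fail to reject H₀.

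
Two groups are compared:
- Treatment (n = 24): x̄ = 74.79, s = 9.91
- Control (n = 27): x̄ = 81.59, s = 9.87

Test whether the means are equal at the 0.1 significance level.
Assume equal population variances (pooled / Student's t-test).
Student's two-sample t-test (equal variances):
H₀: μ₁ = μ₂
H₁: μ₁ ≠ μ₂
df = n₁ + n₂ - 2 = 49
Pooled variance s_p² = [(n₁-1)s₁² + (n₂-1)s₂²] / (n₁ + n₂ - 2) = [(23)(9.91²) + (26)(9.87²)] / 49 = 97.7883
SE = √(s_p²(1/n₁ + 1/n₂)) = √(97.7883 × (1/24 + 1/27)) = 2.7742
t = (x̄₁ - x̄₂) / SE = (74.79 - 81.59) / 2.7742 = -6.80 / 2.7742 = -2.451
p-value = 0.0179

Since p-value < α = 0.1, we reject H₀.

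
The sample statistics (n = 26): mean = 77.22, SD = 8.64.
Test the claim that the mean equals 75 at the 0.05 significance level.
One-sample t-test:
H₀: μ = 75
H₁: μ ≠ 75
df = n - 1 = 25
t = (x̄ - μ₀) / (s/√n) = (77.22 - 75) / (8.64/√26) = 1.310
p-value = 0.2021

Since p-value > α = 0.05, we fail to reject H₀.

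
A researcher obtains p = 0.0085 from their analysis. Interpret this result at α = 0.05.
Since p = 0.0085 < α = 0.05, reject H₀.
There is sufficient evidence to reject the null hypothesis; the result is statistically significant at the 0.05 level.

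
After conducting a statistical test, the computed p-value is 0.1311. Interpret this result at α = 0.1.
Since p = 0.1311 > α = 0.1, fail to reject H₀.
There is insufficient evidence to reject the null hypothesis; the result is not statistically significant at the 0.1 level.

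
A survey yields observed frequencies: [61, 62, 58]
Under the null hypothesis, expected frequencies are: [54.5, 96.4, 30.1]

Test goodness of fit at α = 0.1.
Chi-square goodness of fit test:
H₀: observed counts match expected distribution
H₁: observed counts differ from expected distribution
df = k - 1 = 2
χ² = Σ(O - E)²/E
   = (61 - 54.5)²/54.5 + (62 - 96.4)²/96.4 + (58 - 30.1)²/30.1
   = 0.775 + 12.276 + 25.861
   = 38.91
p-value < 0.0001

Since p-value < α = 0.1, we reject H₀.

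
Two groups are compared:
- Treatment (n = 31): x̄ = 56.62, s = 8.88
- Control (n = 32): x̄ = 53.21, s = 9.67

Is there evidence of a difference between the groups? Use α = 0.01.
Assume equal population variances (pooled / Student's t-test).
Student's two-sample t-test (equal variances):
H₀: μ₁ = μ₂
H₁: μ₁ ≠ μ₂
df = n₁ + n₂ - 2 = 61
Pooled variance s_p² = [(n₁-1)s₁² + (n₂-1)s₂²] / (n₁ + n₂ - 2) = [(30)(8.88²) + (31)(9.67²)] / 61 = 86.3018
SE = √(s_p²(1/n₁ + 1/n₂)) = √(86.3018 × (1/31 + 1/32)) = 2.3411
t = (x̄₁ - x̄₂) / SE = (56.62 - 53.21) / 2.3411 = 3.41 / 2.3411 = 1.457
p-value = 0.1504

Since p-value > α = 0.01, we fail to reject H₀.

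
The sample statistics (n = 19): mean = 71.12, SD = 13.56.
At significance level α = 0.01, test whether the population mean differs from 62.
One-sample t-test:
H₀: μ = 62
H₁: μ ≠ 62
df = n - 1 = 18
t = (x̄ - μ₀) / (s/√n) = (71.12 - 62) / (13.56/√19) = 2.932
p-value = 0.0089

Since p-value < α = 0.01, we reject H₀.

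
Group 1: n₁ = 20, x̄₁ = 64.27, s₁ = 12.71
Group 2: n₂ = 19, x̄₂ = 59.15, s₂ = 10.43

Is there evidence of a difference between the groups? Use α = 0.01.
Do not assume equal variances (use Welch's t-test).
Welch's two-sample t-test:
H₀: μ₁ = μ₂
H₁: μ₁ ≠ μ₂
s₁²/n₁ = 12.71²/20 = 8.0772,  s₂²/n₂ = 10.43²/19 = 5.7255
SE = √(s₁²/n₁ + s₂²/n₂) = √(8.0772 + 5.7255) = 3.7152
df (Welch-Satterthwaite) = (s₁²/n₁ + s₂²/n₂)² / [(s₁²/n₁)²/(n₁-1) + (s₂²/n₂)²/(n₂-1)] ≈ 36.25
t = (x̄₁ - x̄₂) / SE = (64.27 - 59.15) / 3.7152 = 5.12 / 3.7152 = 1.378
p-value = 0.1766

Since p-value > α = 0.01, we fail to reject H₀.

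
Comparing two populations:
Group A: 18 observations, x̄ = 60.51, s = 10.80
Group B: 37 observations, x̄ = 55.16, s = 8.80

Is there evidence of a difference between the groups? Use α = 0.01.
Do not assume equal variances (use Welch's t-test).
Welch's two-sample t-test:
H₀: μ₁ = μ₂
H₁: μ₁ ≠ μ₂
s₁²/n₁ = 10.80²/18 = 6.4800,  s₂²/n₂ = 8.80²/37 = 2.0930
SE = √(s₁²/n₁ + s₂²/n₂) = √(6.4800 + 2.0930) = 2.9280
df (Welch-Satterthwaite) = (s₁²/n₁ + s₂²/n₂)² / [(s₁²/n₁)²/(n₁-1) + (s₂²/n₂)²/(n₂-1)] ≈ 28.36
t = (x̄₁ - x̄₂) / SE = (60.51 - 55.16) / 2.9280 = 5.35 / 2.9280 = 1.827
p-value = 0.0782

Since p-value > α = 0.01, we fail to reject H₀.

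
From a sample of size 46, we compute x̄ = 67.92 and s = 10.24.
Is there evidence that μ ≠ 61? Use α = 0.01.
One-sample t-test:
H₀: μ = 61
H₁: μ ≠ 61
df = n - 1 = 45
t = (x̄ - μ₀) / (s/√n) = (67.92 - 61) / (10.24/√46) = 4.583
p-value < 0.0001

Since p-value < α = 0.01, we reject H₀.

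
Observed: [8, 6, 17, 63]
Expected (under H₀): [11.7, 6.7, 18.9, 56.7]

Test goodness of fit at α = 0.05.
Chi-square goodness of fit test:
H₀: observed counts match expected distribution
H₁: observed counts differ from expected distribution
df = k - 1 = 3
χ² = Σ(O - E)²/E
   = (8 - 11.7)²/11.7 + (6 - 6.7)²/6.7 + (17 - 18.9)²/18.9 + (63 - 56.7)²/56.7
   = 1.170 + 0.073 + 0.191 + 0.700
   = 2.13
p-value = 0.5450

Since p-value > α = 0.05, we fail to reject H₀.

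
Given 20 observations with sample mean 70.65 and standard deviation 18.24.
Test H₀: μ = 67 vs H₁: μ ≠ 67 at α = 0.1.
One-sample t-test:
H₀: μ = 67
H₁: μ ≠ 67
df = n - 1 = 19
t = (x̄ - μ₀) / (s/√n) = (70.65 - 67) / (18.24/√20) = 0.895
p-value = 0.3820

Since p-value > α = 0.1, we fail to reject H₀.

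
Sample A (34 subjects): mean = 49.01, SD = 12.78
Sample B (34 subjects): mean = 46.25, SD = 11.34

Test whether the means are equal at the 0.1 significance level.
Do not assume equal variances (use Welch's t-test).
Welch's two-sample t-test:
H₀: μ₁ = μ₂
H₁: μ₁ ≠ μ₂
s₁²/n₁ = 12.78²/34 = 4.8038,  s₂²/n₂ = 11.34²/34 = 3.7822
SE = √(s₁²/n₁ + s₂²/n₂) = √(4.8038 + 3.7822) = 2.9302
df (Welch-Satterthwaite) = (s₁²/n₁ + s₂²/n₂)² / [(s₁²/n₁)²/(n₁-1) + (s₂²/n₂)²/(n₂-1)] ≈ 65.08
t = (x̄₁ - x̄₂) / SE = (49.01 - 46.25) / 2.9302 = 2.76 / 2.9302 = 0.942
p-value = 0.3497

Since p-value > α = 0.1, we fail to reject H₀.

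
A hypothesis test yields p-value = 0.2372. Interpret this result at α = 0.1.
Since p = 0.2372 > α = 0.1, fail to reject H₀.
There is insufficient evidence to reject the null hypothesis; the result is not statistically significant at the 0.1 level.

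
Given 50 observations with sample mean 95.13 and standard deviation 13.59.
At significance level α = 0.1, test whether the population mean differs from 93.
One-sample t-test:
H₀: μ = 93
H₁: μ ≠ 93
df = n - 1 = 49
t = (x̄ - μ₀) / (s/√n) = (95.13 - 93) / (13.59/√50) = 1.108
p-value = 0.2732

Since p-value > α = 0.1, we fail to reject H₀.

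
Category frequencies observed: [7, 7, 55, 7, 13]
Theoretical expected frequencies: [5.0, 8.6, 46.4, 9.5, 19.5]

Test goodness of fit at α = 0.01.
Chi-square goodness of fit test:
H₀: observed counts match expected distribution
H₁: observed counts differ from expected distribution
df = k - 1 = 4
χ² = Σ(O - E)²/E
   = (7 - 5.0)²/5.0 + (7 - 8.6)²/8.6 + (55 - 46.4)²/46.4 + (7 - 9.5)²/9.5 + (13 - 19.5)²/19.5
   = 0.800 + 0.298 + 1.594 + 0.658 + 2.167
   = 5.52
p-value = 0.2383

Since p-value > α = 0.01, we fail to reject H₀.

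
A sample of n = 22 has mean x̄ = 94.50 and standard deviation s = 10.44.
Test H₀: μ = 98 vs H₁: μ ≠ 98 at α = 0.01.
One-sample t-test:
H₀: μ = 98
H₁: μ ≠ 98
df = n - 1 = 21
t = (x̄ - μ₀) / (s/√n) = (94.50 - 98) / (10.44/√22) = -1.572
p-value = 0.1308

Since p-value > α = 0.01, we fail to reject H₀.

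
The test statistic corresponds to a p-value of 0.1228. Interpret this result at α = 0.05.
Since p = 0.1228 > α = 0.05, fail to reject H₀.
There is insufficient evidence to reject the null hypothesis; the result is not statistically significant at the 0.05 level.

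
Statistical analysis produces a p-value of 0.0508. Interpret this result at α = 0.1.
Since p = 0.0508 < α = 0.1, reject H₀.
There is sufficient evidence to reject the null hypothesis; the result is statistically significant at the 0.1 level.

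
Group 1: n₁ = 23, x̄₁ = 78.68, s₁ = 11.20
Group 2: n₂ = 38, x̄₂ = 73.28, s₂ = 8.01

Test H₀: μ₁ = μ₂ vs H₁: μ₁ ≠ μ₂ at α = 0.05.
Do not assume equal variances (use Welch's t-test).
Welch's two-sample t-test:
H₀: μ₁ = μ₂
H₁: μ₁ ≠ μ₂
s₁²/n₁ = 11.20²/23 = 5.4539,  s₂²/n₂ = 8.01²/38 = 1.6884
SE = √(s₁²/n₁ + s₂²/n₂) = √(5.4539 + 1.6884) = 2.6725
df (Welch-Satterthwaite) = (s₁²/n₁ + s₂²/n₂)² / [(s₁²/n₁)²/(n₁-1) + (s₂²/n₂)²/(n₂-1)] ≈ 35.70
t = (x̄₁ - x̄₂) / SE = (78.68 - 73.28) / 2.6725 = 5.40 / 2.6725 = 2.021
p-value = 0.0509

Since p-value > α = 0.05, we fail to reject H₀.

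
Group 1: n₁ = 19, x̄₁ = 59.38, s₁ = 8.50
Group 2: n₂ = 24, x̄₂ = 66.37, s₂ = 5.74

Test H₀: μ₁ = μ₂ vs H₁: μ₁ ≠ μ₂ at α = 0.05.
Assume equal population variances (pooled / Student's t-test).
Student's two-sample t-test (equal variances):
H₀: μ₁ = μ₂
H₁: μ₁ ≠ μ₂
df = n₁ + n₂ - 2 = 41
Pooled variance s_p² = [(n₁-1)s₁² + (n₂-1)s₂²] / (n₁ + n₂ - 2) = [(18)(8.50²) + (23)(5.74²)] / 41 = 50.2023
SE = √(s_p²(1/n₁ + 1/n₂)) = √(50.2023 × (1/19 + 1/24)) = 2.1758
t = (x̄₁ - x̄₂) / SE = (59.38 - 66.37) / 2.1758 = -6.99 / 2.1758 = -3.213
p-value = 0.0026

Since p-value < α = 0.05, we reject H₀.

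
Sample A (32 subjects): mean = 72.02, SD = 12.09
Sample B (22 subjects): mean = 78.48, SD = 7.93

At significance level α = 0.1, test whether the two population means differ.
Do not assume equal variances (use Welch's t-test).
Welch's two-sample t-test:
H₀: μ₁ = μ₂
H₁: μ₁ ≠ μ₂
s₁²/n₁ = 12.09²/32 = 4.5678,  s₂²/n₂ = 7.93²/22 = 2.8584
SE = √(s₁²/n₁ + s₂²/n₂) = √(4.5678 + 2.8584) = 2.7251
df (Welch-Satterthwaite) = (s₁²/n₁ + s₂²/n₂)² / [(s₁²/n₁)²/(n₁-1) + (s₂²/n₂)²/(n₂-1)] ≈ 51.92
t = (x̄₁ - x̄₂) / SE = (72.02 - 78.48) / 2.7251 = -6.46 / 2.7251 = -2.371
p-value = 0.0215

Since p-value < α = 0.1, we reject H₀.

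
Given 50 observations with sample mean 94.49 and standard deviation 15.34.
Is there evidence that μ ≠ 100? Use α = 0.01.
One-sample t-test:
H₀: μ = 100
H₁: μ ≠ 100
df = n - 1 = 49
t = (x̄ - μ₀) / (s/√n) = (94.49 - 100) / (15.34/√50) = -2.540
p-value = 0.0143

Since p-value > α = 0.01, we fail to reject H₀.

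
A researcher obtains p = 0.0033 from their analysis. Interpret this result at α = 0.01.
Since p = 0.0033 < α = 0.01, reject H₀.
There is sufficient evidence to reject the null hypothesis; the result is statistically significant at the 0.01 level.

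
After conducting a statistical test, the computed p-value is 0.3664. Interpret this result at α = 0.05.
Since p = 0.3664 > α = 0.05, fail to reject H₀.
There is insufficient evidence to reject the null hypothesis; the result is not statistically significant at the 0.05 level.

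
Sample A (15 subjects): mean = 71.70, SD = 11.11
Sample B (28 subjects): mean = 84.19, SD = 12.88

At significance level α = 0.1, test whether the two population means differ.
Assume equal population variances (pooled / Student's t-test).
Student's two-sample t-test (equal variances):
H₀: μ₁ = μ₂
H₁: μ₁ ≠ μ₂
df = n₁ + n₂ - 2 = 41
Pooled variance s_p² = [(n₁-1)s₁² + (n₂-1)s₂²] / (n₁ + n₂ - 2) = [(14)(11.11²) + (27)(12.88²)] / 41 = 151.3951
SE = √(s_p²(1/n₁ + 1/n₂)) = √(151.3951 × (1/15 + 1/28)) = 3.9370
t = (x̄₁ - x̄₂) / SE = (71.70 - 84.19) / 3.9370 = -12.49 / 3.9370 = -3.172
p-value = 0.0029

Since p-value < α = 0.1, we reject H₀.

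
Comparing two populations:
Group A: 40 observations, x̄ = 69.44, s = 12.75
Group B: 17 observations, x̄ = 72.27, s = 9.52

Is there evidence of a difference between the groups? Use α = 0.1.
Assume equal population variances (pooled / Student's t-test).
Student's two-sample t-test (equal variances):
H₀: μ₁ = μ₂
H₁: μ₁ ≠ μ₂
df = n₁ + n₂ - 2 = 55
Pooled variance s_p² = [(n₁-1)s₁² + (n₂-1)s₂²] / (n₁ + n₂ - 2) = [(39)(12.75²) + (16)(9.52²)] / 55 = 141.6368
SE = √(s_p²(1/n₁ + 1/n₂)) = √(141.6368 × (1/40 + 1/17)) = 3.4456
t = (x̄₁ - x̄₂) / SE = (69.44 - 72.27) / 3.4456 = -2.83 / 3.4456 = -0.821
p-value = 0.4150

Since p-value > α = 0.1, we fail to reject H₀.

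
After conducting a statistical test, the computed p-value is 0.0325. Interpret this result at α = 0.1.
Since p = 0.0325 < α = 0.1, reject H₀.
There is sufficient evidence to reject the null hypothesis; the result is statistically significant at the 0.1 level.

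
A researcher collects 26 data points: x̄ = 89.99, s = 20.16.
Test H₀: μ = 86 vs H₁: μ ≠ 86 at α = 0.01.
One-sample t-test:
H₀: μ = 86
H₁: μ ≠ 86
df = n - 1 = 25
t = (x̄ - μ₀) / (s/√n) = (89.99 - 86) / (20.16/√26) = 1.009
p-value = 0.3226

Since p-value > α = 0.01, we fail to reject H₀.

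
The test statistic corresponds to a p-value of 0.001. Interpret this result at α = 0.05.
Since p = 0.001 < α = 0.05, reject H₀.
There is sufficient evidence to reject the null hypothesis; the result is statistically significant at the 0.05 level.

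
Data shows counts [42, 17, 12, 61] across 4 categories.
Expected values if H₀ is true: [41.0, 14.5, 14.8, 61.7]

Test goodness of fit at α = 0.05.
Chi-square goodness of fit test:
H₀: observed counts match expected distribution
H₁: observed counts differ from expected distribution
df = k - 1 = 3
χ² = Σ(O - E)²/E
   = (42 - 41.0)²/41.0 + (17 - 14.5)²/14.5 + (12 - 14.8)²/14.8 + (61 - 61.7)²/61.7
   = 0.024 + 0.431 + 0.530 + 0.008
   = 0.99
p-value = 0.8029

Since p-value > α = 0.05, we fail to reject H₀.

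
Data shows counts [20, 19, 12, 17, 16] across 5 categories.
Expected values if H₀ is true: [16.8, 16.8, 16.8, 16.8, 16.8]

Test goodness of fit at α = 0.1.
Chi-square goodness of fit test:
H₀: observed counts match expected distribution
H₁: observed counts differ from expected distribution
df = k - 1 = 4
χ² = Σ(O - E)²/E
   = (20 - 16.8)²/16.8 + (19 - 16.8)²/16.8 + (12 - 16.8)²/16.8 + (17 - 16.8)²/16.8 + (16 - 16.8)²/16.8
   = 0.610 + 0.288 + 1.371 + 0.002 + 0.038
   = 2.31
p-value = 0.6790

Since p-value > α = 0.1, we fail to reject H₀.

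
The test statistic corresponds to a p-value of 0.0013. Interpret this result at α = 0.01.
Since p = 0.0013 < α = 0.01, reject H₀.
There is sufficient evidence to reject the null hypothesis; the result is statistically significant at the 0.01 level.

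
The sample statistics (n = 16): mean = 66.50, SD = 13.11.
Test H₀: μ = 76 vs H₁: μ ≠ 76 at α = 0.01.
One-sample t-test:
H₀: μ = 76
H₁: μ ≠ 76
df = n - 1 = 15
t = (x̄ - μ₀) / (s/√n) = (66.50 - 76) / (13.11/√16) = -2.899
p-value = 0.0110

Since p-value > α = 0.01, we fail to reject H₀.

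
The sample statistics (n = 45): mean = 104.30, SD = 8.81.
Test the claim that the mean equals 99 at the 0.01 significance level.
One-sample t-test:
H₀: μ = 99
H₁: μ ≠ 99
df = n - 1 = 44
t = (x̄ - μ₀) / (s/√n) = (104.30 - 99) / (8.81/√45) = 4.036
p-value = 0.0002

Since p-value < α = 0.01, we reject H₀.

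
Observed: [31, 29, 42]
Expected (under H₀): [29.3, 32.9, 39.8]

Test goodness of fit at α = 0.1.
Chi-square goodness of fit test:
H₀: observed counts match expected distribution
H₁: observed counts differ from expected distribution
df = k - 1 = 2
χ² = Σ(O - E)²/E
   = (31 - 29.3)²/29.3 + (29 - 32.9)²/32.9 + (42 - 39.8)²/39.8
   = 0.099 + 0.462 + 0.122
   = 0.68
p-value = 0.7109

Since p-value > α = 0.1, we fail to reject H₀.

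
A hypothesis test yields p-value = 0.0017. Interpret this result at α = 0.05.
Since p = 0.0017 < α = 0.05, reject H₀.
There is sufficient evidence to reject the null hypothesis; the result is statistically significant at the 0.05 level.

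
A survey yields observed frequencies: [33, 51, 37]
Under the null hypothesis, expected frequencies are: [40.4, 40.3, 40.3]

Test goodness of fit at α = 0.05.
Chi-square goodness of fit test:
H₀: observed counts match expected distribution
H₁: observed counts differ from expected distribution
df = k - 1 = 2
χ² = Σ(O - E)²/E
   = (33 - 40.4)²/40.4 + (51 - 40.3)²/40.3 + (37 - 40.3)²/40.3
   = 1.355 + 2.841 + 0.270
   = 4.47
p-value = 0.1072

Since p-value > α = 0.05, we fail to reject H₀.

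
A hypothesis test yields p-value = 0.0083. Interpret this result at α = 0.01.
Since p = 0.0083 < α = 0.01, reject H₀.
There is sufficient evidence to reject the null hypothesis; the result is statistically significant at the 0.01 level.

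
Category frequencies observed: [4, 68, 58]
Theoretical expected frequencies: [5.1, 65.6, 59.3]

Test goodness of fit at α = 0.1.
Chi-square goodness of fit test:
H₀: observed counts match expected distribution
H₁: observed counts differ from expected distribution
df = k - 1 = 2
χ² = Σ(O - E)²/E
   = (4 - 5.1)²/5.1 + (68 - 65.6)²/65.6 + (58 - 59.3)²/59.3
   = 0.237 + 0.088 + 0.028
   = 0.35
p-value = 0.8380

Since p-value > α = 0.1, we fail to reject H₀.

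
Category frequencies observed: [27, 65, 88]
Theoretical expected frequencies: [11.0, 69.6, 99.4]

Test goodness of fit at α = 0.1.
Chi-square goodness of fit test:
H₀: observed counts match expected distribution
H₁: observed counts differ from expected distribution
df = k - 1 = 2
χ² = Σ(O - E)²/E
   = (27 - 11.0)²/11.0 + (65 - 69.6)²/69.6 + (88 - 99.4)²/99.4
   = 23.273 + 0.304 + 1.307
   = 24.88
p-value < 0.0001

Since p-value < α = 0.1, we reject H₀.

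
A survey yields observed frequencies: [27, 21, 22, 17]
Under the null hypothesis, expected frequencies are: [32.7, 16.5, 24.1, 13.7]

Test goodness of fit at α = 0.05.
Chi-square goodness of fit test:
H₀: observed counts match expected distribution
H₁: observed counts differ from expected distribution
df = k - 1 = 3
χ² = Σ(O - E)²/E
   = (27 - 32.7)²/32.7 + (21 - 16.5)²/16.5 + (22 - 24.1)²/24.1 + (17 - 13.7)²/13.7
   = 0.994 + 1.227 + 0.183 + 0.795
   = 3.20
p-value = 0.3620

Since p-value > α = 0.05, we fail to reject H₀.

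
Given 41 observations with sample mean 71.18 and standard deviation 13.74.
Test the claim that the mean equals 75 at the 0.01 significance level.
One-sample t-test:
H₀: μ = 75
H₁: μ ≠ 75
df = n - 1 = 40
t = (x̄ - μ₀) / (s/√n) = (71.18 - 75) / (13.74/√41) = -1.780
p-value = 0.0826

Since p-value > α = 0.01, we fail to reject H₀.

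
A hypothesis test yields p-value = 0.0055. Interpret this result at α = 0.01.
Since p = 0.0055 < α = 0.01, reject H₀.
There is sufficient evidence to reject the null hypothesis; the result is statistically significant at the 0.01 level.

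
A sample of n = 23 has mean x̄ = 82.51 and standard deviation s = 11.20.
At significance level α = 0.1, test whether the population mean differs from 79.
One-sample t-test:
H₀: μ = 79
H₁: μ ≠ 79
df = n - 1 = 22
t = (x̄ - μ₀) / (s/√n) = (82.51 - 79) / (11.20/√23) = 1.503
p-value = 0.1471

Since p-value > α = 0.1, we fail to reject H₀.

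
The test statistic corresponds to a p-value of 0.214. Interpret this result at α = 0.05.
Since p = 0.214 > α = 0.05, fail to reject H₀.
There is insufficient evidence to reject the null hypothesis; the result is not statistically significant at the 0.05 level.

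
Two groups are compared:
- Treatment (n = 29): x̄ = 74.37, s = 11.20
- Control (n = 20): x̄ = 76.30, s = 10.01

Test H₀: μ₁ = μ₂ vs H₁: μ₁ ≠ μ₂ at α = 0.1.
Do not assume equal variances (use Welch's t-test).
Welch's two-sample t-test:
H₀: μ₁ = μ₂
H₁: μ₁ ≠ μ₂
s₁²/n₁ = 11.20²/29 = 4.3255,  s₂²/n₂ = 10.01²/20 = 5.0100
SE = √(s₁²/n₁ + s₂²/n₂) = √(4.3255 + 5.0100) = 3.0554
df (Welch-Satterthwaite) = (s₁²/n₁ + s₂²/n₂)² / [(s₁²/n₁)²/(n₁-1) + (s₂²/n₂)²/(n₂-1)] ≈ 43.81
t = (x̄₁ - x̄₂) / SE = (74.37 - 76.30) / 3.0554 = -1.93 / 3.0554 = -0.632
p-value = 0.5309

Since p-value > α = 0.1, we fail to reject H₀.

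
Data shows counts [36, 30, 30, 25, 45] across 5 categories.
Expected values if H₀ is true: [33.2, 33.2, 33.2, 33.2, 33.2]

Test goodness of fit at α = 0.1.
Chi-square goodness of fit test:
H₀: observed counts match expected distribution
H₁: observed counts differ from expected distribution
df = k - 1 = 4
χ² = Σ(O - E)²/E
   = (36 - 33.2)²/33.2 + (30 - 33.2)²/33.2 + (30 - 33.2)²/33.2 + (25 - 33.2)²/33.2 + (45 - 33.2)²/33.2
   = 0.236 + 0.308 + 0.308 + 2.025 + 4.194
   = 7.07
p-value = 0.1321

Since p-value > α = 0.1, we fail to reject H₀.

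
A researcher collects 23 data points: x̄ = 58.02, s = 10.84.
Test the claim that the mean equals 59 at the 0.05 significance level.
One-sample t-test:
H₀: μ = 59
H₁: μ ≠ 59
df = n - 1 = 22
t = (x̄ - μ₀) / (s/√n) = (58.02 - 59) / (10.84/√23) = -0.434
p-value = 0.6688

Since p-value > α = 0.05, we fail to reject H₀.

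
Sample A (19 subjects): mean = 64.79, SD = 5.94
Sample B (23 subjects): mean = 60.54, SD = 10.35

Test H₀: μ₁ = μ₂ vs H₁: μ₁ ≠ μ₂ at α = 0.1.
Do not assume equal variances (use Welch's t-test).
Welch's two-sample t-test:
H₀: μ₁ = μ₂
H₁: μ₁ ≠ μ₂
s₁²/n₁ = 5.94²/19 = 1.8570,  s₂²/n₂ = 10.35²/23 = 4.6575
SE = √(s₁²/n₁ + s₂²/n₂) = √(1.8570 + 4.6575) = 2.5524
df (Welch-Satterthwaite) = (s₁²/n₁ + s₂²/n₂)² / [(s₁²/n₁)²/(n₁-1) + (s₂²/n₂)²/(n₂-1)] ≈ 36.04
t = (x̄₁ - x̄₂) / SE = (64.79 - 60.54) / 2.5524 = 4.25 / 2.5524 = 1.665
p-value = 0.1046

Since p-value > α = 0.1, we fail to reject H₀.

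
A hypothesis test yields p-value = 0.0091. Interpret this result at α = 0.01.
Since p = 0.0091 < α = 0.01, reject H₀.
There is sufficient evidence to reject the null hypothesis; the result is statistically significant at the 0.01 level.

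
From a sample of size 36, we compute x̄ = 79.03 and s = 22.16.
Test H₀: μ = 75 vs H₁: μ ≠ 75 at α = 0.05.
One-sample t-test:
H₀: μ = 75
H₁: μ ≠ 75
df = n - 1 = 35
t = (x̄ - μ₀) / (s/√n) = (79.03 - 75) / (22.16/√36) = 1.091
p-value = 0.2827

Since p-value > α = 0.05, we fail to reject H₀.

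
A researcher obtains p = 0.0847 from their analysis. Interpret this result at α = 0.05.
Since p = 0.0847 > α = 0.05, fail to reject H₀.
There is insufficient evidence to reject the null hypothesis; the result is not statistically significant at the 0.05 level.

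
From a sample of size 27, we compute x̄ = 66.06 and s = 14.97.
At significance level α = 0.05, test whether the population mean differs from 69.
One-sample t-test:
H₀: μ = 69
H₁: μ ≠ 69
df = n - 1 = 26
t = (x̄ - μ₀) / (s/√n) = (66.06 - 69) / (14.97/√27) = -1.020
p-value = 0.3169

Since p-value > α = 0.05, we fail to reject H₀.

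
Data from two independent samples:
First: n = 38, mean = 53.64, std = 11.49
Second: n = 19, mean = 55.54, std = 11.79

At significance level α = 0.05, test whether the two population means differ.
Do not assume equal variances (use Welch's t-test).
Welch's two-sample t-test:
H₀: μ₁ = μ₂
H₁: μ₁ ≠ μ₂
s₁²/n₁ = 11.49²/38 = 3.4742,  s₂²/n₂ = 11.79²/19 = 7.3160
SE = √(s₁²/n₁ + s₂²/n₂) = √(3.4742 + 7.3160) = 3.2848
df (Welch-Satterthwaite) = (s₁²/n₁ + s₂²/n₂)² / [(s₁²/n₁)²/(n₁-1) + (s₂²/n₂)²/(n₂-1)] ≈ 35.28
t = (x̄₁ - x̄₂) / SE = (53.64 - 55.54) / 3.2848 = -1.90 / 3.2848 = -0.578
p-value = 0.5667

Since p-value > α = 0.05, we fail to reject H₀.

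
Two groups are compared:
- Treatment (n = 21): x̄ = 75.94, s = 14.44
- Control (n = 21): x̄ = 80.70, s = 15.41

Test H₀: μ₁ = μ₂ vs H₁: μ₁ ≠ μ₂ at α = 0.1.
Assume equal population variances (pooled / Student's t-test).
Student's two-sample t-test (equal variances):
H₀: μ₁ = μ₂
H₁: μ₁ ≠ μ₂
df = n₁ + n₂ - 2 = 40
Pooled variance s_p² = [(n₁-1)s₁² + (n₂-1)s₂²] / (n₁ + n₂ - 2) = [(20)(14.44²) + (20)(15.41²)] / 40 = 222.9908
SE = √(s_p²(1/n₁ + 1/n₂)) = √(222.9908 × (1/21 + 1/21)) = 4.6084
t = (x̄₁ - x̄₂) / SE = (75.94 - 80.70) / 4.6084 = -4.76 / 4.6084 = -1.033
p-value = 0.3079

Since p-value > α = 0.1, we fail to reject H₀.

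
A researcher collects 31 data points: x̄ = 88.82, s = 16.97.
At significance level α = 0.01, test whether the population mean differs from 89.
One-sample t-test:
H₀: μ = 89
H₁: μ ≠ 89
df = n - 1 = 30
t = (x̄ - μ₀) / (s/√n) = (88.82 - 89) / (16.97/√31) = -0.059
p-value = 0.9533

Since p-value > α = 0.01, we fail to reject H₀.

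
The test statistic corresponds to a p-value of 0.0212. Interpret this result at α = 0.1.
Since p = 0.0212 < α = 0.1, reject H₀.
There is sufficient evidence to reject the null hypothesis; the result is statistically significant at the 0.1 level.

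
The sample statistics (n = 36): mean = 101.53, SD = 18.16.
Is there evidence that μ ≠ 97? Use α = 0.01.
One-sample t-test:
H₀: μ = 97
H₁: μ ≠ 97
df = n - 1 = 35
t = (x̄ - μ₀) / (s/√n) = (101.53 - 97) / (18.16/√36) = 1.497
p-value = 0.1434

Since p-value > α = 0.01, we fail to reject H₀.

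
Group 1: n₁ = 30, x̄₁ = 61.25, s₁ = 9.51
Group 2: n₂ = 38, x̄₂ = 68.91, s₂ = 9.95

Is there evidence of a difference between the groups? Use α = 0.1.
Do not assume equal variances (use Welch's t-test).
Welch's two-sample t-test:
H₀: μ₁ = μ₂
H₁: μ₁ ≠ μ₂
s₁²/n₁ = 9.51²/30 = 3.0147,  s₂²/n₂ = 9.95²/38 = 2.6053
SE = √(s₁²/n₁ + s₂²/n₂) = √(3.0147 + 2.6053) = 2.3707
df (Welch-Satterthwaite) = (s₁²/n₁ + s₂²/n₂)² / [(s₁²/n₁)²/(n₁-1) + (s₂²/n₂)²/(n₂-1)] ≈ 63.57
t = (x̄₁ - x̄₂) / SE = (61.25 - 68.91) / 2.3707 = -7.66 / 2.3707 = -3.231
p-value = 0.0020

Since p-value < α = 0.1, we reject H₀.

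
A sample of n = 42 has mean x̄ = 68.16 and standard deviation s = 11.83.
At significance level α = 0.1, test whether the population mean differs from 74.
One-sample t-test:
H₀: μ = 74
H₁: μ ≠ 74
df = n - 1 = 41
t = (x̄ - μ₀) / (s/√n) = (68.16 - 74) / (11.83/√42) = -3.199
p-value = 0.0027

Since p-value < α = 0.1, we reject H₀.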